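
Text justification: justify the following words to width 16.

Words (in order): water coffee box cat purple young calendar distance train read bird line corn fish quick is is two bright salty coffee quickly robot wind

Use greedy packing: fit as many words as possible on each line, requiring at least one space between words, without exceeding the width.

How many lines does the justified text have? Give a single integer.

Answer: 10

Derivation:
Line 1: ['water', 'coffee', 'box'] (min_width=16, slack=0)
Line 2: ['cat', 'purple', 'young'] (min_width=16, slack=0)
Line 3: ['calendar'] (min_width=8, slack=8)
Line 4: ['distance', 'train'] (min_width=14, slack=2)
Line 5: ['read', 'bird', 'line'] (min_width=14, slack=2)
Line 6: ['corn', 'fish', 'quick'] (min_width=15, slack=1)
Line 7: ['is', 'is', 'two', 'bright'] (min_width=16, slack=0)
Line 8: ['salty', 'coffee'] (min_width=12, slack=4)
Line 9: ['quickly', 'robot'] (min_width=13, slack=3)
Line 10: ['wind'] (min_width=4, slack=12)
Total lines: 10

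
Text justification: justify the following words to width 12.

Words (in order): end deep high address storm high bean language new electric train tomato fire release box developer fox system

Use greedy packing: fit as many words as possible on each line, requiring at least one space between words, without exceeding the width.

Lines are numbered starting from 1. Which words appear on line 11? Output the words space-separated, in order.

Line 1: ['end', 'deep'] (min_width=8, slack=4)
Line 2: ['high', 'address'] (min_width=12, slack=0)
Line 3: ['storm', 'high'] (min_width=10, slack=2)
Line 4: ['bean'] (min_width=4, slack=8)
Line 5: ['language', 'new'] (min_width=12, slack=0)
Line 6: ['electric'] (min_width=8, slack=4)
Line 7: ['train', 'tomato'] (min_width=12, slack=0)
Line 8: ['fire', 'release'] (min_width=12, slack=0)
Line 9: ['box'] (min_width=3, slack=9)
Line 10: ['developer'] (min_width=9, slack=3)
Line 11: ['fox', 'system'] (min_width=10, slack=2)

Answer: fox system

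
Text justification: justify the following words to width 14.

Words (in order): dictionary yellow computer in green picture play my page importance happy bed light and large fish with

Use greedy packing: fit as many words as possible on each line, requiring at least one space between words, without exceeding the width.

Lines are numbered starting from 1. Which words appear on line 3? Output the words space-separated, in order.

Line 1: ['dictionary'] (min_width=10, slack=4)
Line 2: ['yellow'] (min_width=6, slack=8)
Line 3: ['computer', 'in'] (min_width=11, slack=3)
Line 4: ['green', 'picture'] (min_width=13, slack=1)
Line 5: ['play', 'my', 'page'] (min_width=12, slack=2)
Line 6: ['importance'] (min_width=10, slack=4)
Line 7: ['happy', 'bed'] (min_width=9, slack=5)
Line 8: ['light', 'and'] (min_width=9, slack=5)
Line 9: ['large', 'fish'] (min_width=10, slack=4)
Line 10: ['with'] (min_width=4, slack=10)

Answer: computer in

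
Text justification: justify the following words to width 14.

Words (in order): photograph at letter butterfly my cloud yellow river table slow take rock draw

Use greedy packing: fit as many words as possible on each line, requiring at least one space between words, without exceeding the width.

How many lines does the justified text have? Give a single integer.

Answer: 7

Derivation:
Line 1: ['photograph', 'at'] (min_width=13, slack=1)
Line 2: ['letter'] (min_width=6, slack=8)
Line 3: ['butterfly', 'my'] (min_width=12, slack=2)
Line 4: ['cloud', 'yellow'] (min_width=12, slack=2)
Line 5: ['river', 'table'] (min_width=11, slack=3)
Line 6: ['slow', 'take', 'rock'] (min_width=14, slack=0)
Line 7: ['draw'] (min_width=4, slack=10)
Total lines: 7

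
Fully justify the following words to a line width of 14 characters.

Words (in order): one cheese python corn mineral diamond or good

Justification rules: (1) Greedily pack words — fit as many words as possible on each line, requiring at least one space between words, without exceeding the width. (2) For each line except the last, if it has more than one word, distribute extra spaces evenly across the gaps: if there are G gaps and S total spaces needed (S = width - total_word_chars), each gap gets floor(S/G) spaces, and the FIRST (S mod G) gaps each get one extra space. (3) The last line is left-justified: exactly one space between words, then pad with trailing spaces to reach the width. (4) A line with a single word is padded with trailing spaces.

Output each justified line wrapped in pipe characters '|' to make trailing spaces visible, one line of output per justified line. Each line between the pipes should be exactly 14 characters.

Line 1: ['one', 'cheese'] (min_width=10, slack=4)
Line 2: ['python', 'corn'] (min_width=11, slack=3)
Line 3: ['mineral'] (min_width=7, slack=7)
Line 4: ['diamond', 'or'] (min_width=10, slack=4)
Line 5: ['good'] (min_width=4, slack=10)

Answer: |one     cheese|
|python    corn|
|mineral       |
|diamond     or|
|good          |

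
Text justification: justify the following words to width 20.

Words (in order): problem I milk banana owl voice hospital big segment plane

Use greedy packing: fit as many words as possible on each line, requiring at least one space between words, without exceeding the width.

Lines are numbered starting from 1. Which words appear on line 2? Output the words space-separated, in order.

Answer: banana owl voice

Derivation:
Line 1: ['problem', 'I', 'milk'] (min_width=14, slack=6)
Line 2: ['banana', 'owl', 'voice'] (min_width=16, slack=4)
Line 3: ['hospital', 'big', 'segment'] (min_width=20, slack=0)
Line 4: ['plane'] (min_width=5, slack=15)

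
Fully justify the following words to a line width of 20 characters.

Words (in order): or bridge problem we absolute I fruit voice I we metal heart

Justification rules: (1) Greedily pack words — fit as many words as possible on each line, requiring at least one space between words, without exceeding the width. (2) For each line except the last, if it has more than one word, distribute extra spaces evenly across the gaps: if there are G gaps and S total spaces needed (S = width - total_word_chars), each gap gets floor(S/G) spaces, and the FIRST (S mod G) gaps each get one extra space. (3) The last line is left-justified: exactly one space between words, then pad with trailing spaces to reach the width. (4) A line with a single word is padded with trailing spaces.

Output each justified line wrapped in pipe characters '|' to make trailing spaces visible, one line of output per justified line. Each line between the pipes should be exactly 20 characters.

Line 1: ['or', 'bridge', 'problem', 'we'] (min_width=20, slack=0)
Line 2: ['absolute', 'I', 'fruit'] (min_width=16, slack=4)
Line 3: ['voice', 'I', 'we', 'metal'] (min_width=16, slack=4)
Line 4: ['heart'] (min_width=5, slack=15)

Answer: |or bridge problem we|
|absolute   I   fruit|
|voice   I  we  metal|
|heart               |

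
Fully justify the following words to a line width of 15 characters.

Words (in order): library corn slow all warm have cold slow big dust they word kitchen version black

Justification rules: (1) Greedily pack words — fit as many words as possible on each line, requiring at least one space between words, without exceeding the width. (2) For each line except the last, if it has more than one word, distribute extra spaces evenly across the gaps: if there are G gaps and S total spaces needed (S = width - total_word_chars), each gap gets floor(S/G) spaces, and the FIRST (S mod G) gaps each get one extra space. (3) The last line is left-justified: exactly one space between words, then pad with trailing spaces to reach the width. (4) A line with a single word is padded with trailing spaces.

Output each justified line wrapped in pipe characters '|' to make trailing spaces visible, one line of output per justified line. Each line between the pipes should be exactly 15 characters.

Answer: |library    corn|
|slow  all  warm|
|have  cold slow|
|big  dust  they|
|word    kitchen|
|version black  |

Derivation:
Line 1: ['library', 'corn'] (min_width=12, slack=3)
Line 2: ['slow', 'all', 'warm'] (min_width=13, slack=2)
Line 3: ['have', 'cold', 'slow'] (min_width=14, slack=1)
Line 4: ['big', 'dust', 'they'] (min_width=13, slack=2)
Line 5: ['word', 'kitchen'] (min_width=12, slack=3)
Line 6: ['version', 'black'] (min_width=13, slack=2)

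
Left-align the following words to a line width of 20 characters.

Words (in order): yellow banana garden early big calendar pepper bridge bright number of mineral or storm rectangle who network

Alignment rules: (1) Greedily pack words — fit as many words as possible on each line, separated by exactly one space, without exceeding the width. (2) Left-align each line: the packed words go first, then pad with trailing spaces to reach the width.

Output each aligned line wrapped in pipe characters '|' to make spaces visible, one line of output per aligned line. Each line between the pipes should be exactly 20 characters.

Answer: |yellow banana garden|
|early big calendar  |
|pepper bridge bright|
|number of mineral or|
|storm rectangle who |
|network             |

Derivation:
Line 1: ['yellow', 'banana', 'garden'] (min_width=20, slack=0)
Line 2: ['early', 'big', 'calendar'] (min_width=18, slack=2)
Line 3: ['pepper', 'bridge', 'bright'] (min_width=20, slack=0)
Line 4: ['number', 'of', 'mineral', 'or'] (min_width=20, slack=0)
Line 5: ['storm', 'rectangle', 'who'] (min_width=19, slack=1)
Line 6: ['network'] (min_width=7, slack=13)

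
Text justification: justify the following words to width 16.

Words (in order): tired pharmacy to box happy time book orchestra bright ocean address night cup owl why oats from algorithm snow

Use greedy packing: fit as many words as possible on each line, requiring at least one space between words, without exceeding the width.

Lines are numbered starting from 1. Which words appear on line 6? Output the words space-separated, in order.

Answer: night cup owl

Derivation:
Line 1: ['tired', 'pharmacy'] (min_width=14, slack=2)
Line 2: ['to', 'box', 'happy'] (min_width=12, slack=4)
Line 3: ['time', 'book'] (min_width=9, slack=7)
Line 4: ['orchestra', 'bright'] (min_width=16, slack=0)
Line 5: ['ocean', 'address'] (min_width=13, slack=3)
Line 6: ['night', 'cup', 'owl'] (min_width=13, slack=3)
Line 7: ['why', 'oats', 'from'] (min_width=13, slack=3)
Line 8: ['algorithm', 'snow'] (min_width=14, slack=2)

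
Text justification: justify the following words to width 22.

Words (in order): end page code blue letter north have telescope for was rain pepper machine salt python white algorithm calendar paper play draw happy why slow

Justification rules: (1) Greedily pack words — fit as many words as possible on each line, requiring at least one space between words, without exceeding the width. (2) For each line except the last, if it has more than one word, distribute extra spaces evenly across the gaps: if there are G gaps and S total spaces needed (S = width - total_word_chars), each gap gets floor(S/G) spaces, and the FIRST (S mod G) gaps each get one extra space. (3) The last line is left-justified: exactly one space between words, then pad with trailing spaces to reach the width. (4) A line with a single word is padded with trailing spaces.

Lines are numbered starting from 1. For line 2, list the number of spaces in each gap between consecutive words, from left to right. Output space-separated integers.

Answer: 4 3

Derivation:
Line 1: ['end', 'page', 'code', 'blue'] (min_width=18, slack=4)
Line 2: ['letter', 'north', 'have'] (min_width=17, slack=5)
Line 3: ['telescope', 'for', 'was', 'rain'] (min_width=22, slack=0)
Line 4: ['pepper', 'machine', 'salt'] (min_width=19, slack=3)
Line 5: ['python', 'white', 'algorithm'] (min_width=22, slack=0)
Line 6: ['calendar', 'paper', 'play'] (min_width=19, slack=3)
Line 7: ['draw', 'happy', 'why', 'slow'] (min_width=19, slack=3)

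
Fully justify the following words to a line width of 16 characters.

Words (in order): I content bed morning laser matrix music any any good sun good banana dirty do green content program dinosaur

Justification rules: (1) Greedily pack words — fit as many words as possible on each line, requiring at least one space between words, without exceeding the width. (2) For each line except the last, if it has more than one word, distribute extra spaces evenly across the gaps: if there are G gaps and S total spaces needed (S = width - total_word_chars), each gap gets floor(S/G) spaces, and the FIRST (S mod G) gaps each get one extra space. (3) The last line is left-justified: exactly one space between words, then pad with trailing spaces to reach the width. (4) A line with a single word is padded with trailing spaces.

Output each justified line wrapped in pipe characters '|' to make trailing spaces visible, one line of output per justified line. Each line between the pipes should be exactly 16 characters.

Answer: |I   content  bed|
|morning    laser|
|matrix music any|
|any   good   sun|
|good      banana|
|dirty  do  green|
|content  program|
|dinosaur        |

Derivation:
Line 1: ['I', 'content', 'bed'] (min_width=13, slack=3)
Line 2: ['morning', 'laser'] (min_width=13, slack=3)
Line 3: ['matrix', 'music', 'any'] (min_width=16, slack=0)
Line 4: ['any', 'good', 'sun'] (min_width=12, slack=4)
Line 5: ['good', 'banana'] (min_width=11, slack=5)
Line 6: ['dirty', 'do', 'green'] (min_width=14, slack=2)
Line 7: ['content', 'program'] (min_width=15, slack=1)
Line 8: ['dinosaur'] (min_width=8, slack=8)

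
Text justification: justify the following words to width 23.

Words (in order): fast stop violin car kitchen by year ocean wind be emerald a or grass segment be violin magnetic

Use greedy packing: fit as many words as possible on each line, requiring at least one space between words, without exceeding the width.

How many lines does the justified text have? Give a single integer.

Answer: 5

Derivation:
Line 1: ['fast', 'stop', 'violin', 'car'] (min_width=20, slack=3)
Line 2: ['kitchen', 'by', 'year', 'ocean'] (min_width=21, slack=2)
Line 3: ['wind', 'be', 'emerald', 'a', 'or'] (min_width=20, slack=3)
Line 4: ['grass', 'segment', 'be', 'violin'] (min_width=23, slack=0)
Line 5: ['magnetic'] (min_width=8, slack=15)
Total lines: 5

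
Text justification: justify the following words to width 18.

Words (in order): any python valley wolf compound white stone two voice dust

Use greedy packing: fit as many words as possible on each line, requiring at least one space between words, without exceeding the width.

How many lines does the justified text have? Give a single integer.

Line 1: ['any', 'python', 'valley'] (min_width=17, slack=1)
Line 2: ['wolf', 'compound'] (min_width=13, slack=5)
Line 3: ['white', 'stone', 'two'] (min_width=15, slack=3)
Line 4: ['voice', 'dust'] (min_width=10, slack=8)
Total lines: 4

Answer: 4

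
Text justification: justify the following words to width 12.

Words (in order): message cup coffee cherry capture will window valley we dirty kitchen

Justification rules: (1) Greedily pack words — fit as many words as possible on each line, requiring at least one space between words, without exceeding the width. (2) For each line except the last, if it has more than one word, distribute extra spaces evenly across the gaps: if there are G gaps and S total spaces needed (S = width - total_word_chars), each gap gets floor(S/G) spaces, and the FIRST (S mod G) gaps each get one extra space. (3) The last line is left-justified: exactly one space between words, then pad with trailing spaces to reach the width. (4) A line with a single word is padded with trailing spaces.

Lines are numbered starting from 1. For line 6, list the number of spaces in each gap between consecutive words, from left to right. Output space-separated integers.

Line 1: ['message', 'cup'] (min_width=11, slack=1)
Line 2: ['coffee'] (min_width=6, slack=6)
Line 3: ['cherry'] (min_width=6, slack=6)
Line 4: ['capture', 'will'] (min_width=12, slack=0)
Line 5: ['window'] (min_width=6, slack=6)
Line 6: ['valley', 'we'] (min_width=9, slack=3)
Line 7: ['dirty'] (min_width=5, slack=7)
Line 8: ['kitchen'] (min_width=7, slack=5)

Answer: 4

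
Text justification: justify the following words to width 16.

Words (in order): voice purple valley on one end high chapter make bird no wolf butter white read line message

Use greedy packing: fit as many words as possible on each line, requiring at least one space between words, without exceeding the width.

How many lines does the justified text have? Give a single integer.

Line 1: ['voice', 'purple'] (min_width=12, slack=4)
Line 2: ['valley', 'on', 'one'] (min_width=13, slack=3)
Line 3: ['end', 'high', 'chapter'] (min_width=16, slack=0)
Line 4: ['make', 'bird', 'no'] (min_width=12, slack=4)
Line 5: ['wolf', 'butter'] (min_width=11, slack=5)
Line 6: ['white', 'read', 'line'] (min_width=15, slack=1)
Line 7: ['message'] (min_width=7, slack=9)
Total lines: 7

Answer: 7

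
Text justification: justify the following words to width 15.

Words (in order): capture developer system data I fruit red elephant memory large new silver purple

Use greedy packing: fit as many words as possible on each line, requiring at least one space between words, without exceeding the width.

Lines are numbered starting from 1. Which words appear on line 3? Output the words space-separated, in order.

Answer: system data I

Derivation:
Line 1: ['capture'] (min_width=7, slack=8)
Line 2: ['developer'] (min_width=9, slack=6)
Line 3: ['system', 'data', 'I'] (min_width=13, slack=2)
Line 4: ['fruit', 'red'] (min_width=9, slack=6)
Line 5: ['elephant', 'memory'] (min_width=15, slack=0)
Line 6: ['large', 'new'] (min_width=9, slack=6)
Line 7: ['silver', 'purple'] (min_width=13, slack=2)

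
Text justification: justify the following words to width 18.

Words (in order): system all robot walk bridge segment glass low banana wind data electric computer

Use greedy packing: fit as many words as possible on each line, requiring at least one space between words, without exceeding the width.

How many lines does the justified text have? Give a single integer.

Answer: 5

Derivation:
Line 1: ['system', 'all', 'robot'] (min_width=16, slack=2)
Line 2: ['walk', 'bridge'] (min_width=11, slack=7)
Line 3: ['segment', 'glass', 'low'] (min_width=17, slack=1)
Line 4: ['banana', 'wind', 'data'] (min_width=16, slack=2)
Line 5: ['electric', 'computer'] (min_width=17, slack=1)
Total lines: 5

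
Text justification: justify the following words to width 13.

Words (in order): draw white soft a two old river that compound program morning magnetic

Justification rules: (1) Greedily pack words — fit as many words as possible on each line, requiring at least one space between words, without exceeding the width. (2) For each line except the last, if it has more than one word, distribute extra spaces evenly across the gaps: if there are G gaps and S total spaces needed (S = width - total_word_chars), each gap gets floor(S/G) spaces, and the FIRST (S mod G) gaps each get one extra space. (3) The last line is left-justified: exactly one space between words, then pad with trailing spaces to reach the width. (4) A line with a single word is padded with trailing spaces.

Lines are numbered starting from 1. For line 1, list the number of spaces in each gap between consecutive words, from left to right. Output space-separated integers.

Line 1: ['draw', 'white'] (min_width=10, slack=3)
Line 2: ['soft', 'a', 'two'] (min_width=10, slack=3)
Line 3: ['old', 'river'] (min_width=9, slack=4)
Line 4: ['that', 'compound'] (min_width=13, slack=0)
Line 5: ['program'] (min_width=7, slack=6)
Line 6: ['morning'] (min_width=7, slack=6)
Line 7: ['magnetic'] (min_width=8, slack=5)

Answer: 4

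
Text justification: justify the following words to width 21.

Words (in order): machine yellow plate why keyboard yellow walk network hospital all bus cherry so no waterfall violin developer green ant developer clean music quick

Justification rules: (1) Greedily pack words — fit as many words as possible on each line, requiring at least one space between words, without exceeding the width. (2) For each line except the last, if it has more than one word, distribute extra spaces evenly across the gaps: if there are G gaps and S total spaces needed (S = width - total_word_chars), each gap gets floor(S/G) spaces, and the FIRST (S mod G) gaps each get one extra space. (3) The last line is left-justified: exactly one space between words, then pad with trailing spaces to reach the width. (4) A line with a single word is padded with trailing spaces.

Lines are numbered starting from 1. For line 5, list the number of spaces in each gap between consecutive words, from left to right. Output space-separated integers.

Line 1: ['machine', 'yellow', 'plate'] (min_width=20, slack=1)
Line 2: ['why', 'keyboard', 'yellow'] (min_width=19, slack=2)
Line 3: ['walk', 'network', 'hospital'] (min_width=21, slack=0)
Line 4: ['all', 'bus', 'cherry', 'so', 'no'] (min_width=20, slack=1)
Line 5: ['waterfall', 'violin'] (min_width=16, slack=5)
Line 6: ['developer', 'green', 'ant'] (min_width=19, slack=2)
Line 7: ['developer', 'clean', 'music'] (min_width=21, slack=0)
Line 8: ['quick'] (min_width=5, slack=16)

Answer: 6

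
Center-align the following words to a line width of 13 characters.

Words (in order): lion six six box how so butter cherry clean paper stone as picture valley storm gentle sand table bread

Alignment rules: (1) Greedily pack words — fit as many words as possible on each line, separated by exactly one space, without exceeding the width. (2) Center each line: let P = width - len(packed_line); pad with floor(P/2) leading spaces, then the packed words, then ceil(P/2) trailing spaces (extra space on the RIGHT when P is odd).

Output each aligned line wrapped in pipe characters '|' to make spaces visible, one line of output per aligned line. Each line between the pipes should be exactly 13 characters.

Answer: |lion six six |
| box how so  |
|butter cherry|
| clean paper |
|  stone as   |
|   picture   |
|valley storm |
| gentle sand |
| table bread |

Derivation:
Line 1: ['lion', 'six', 'six'] (min_width=12, slack=1)
Line 2: ['box', 'how', 'so'] (min_width=10, slack=3)
Line 3: ['butter', 'cherry'] (min_width=13, slack=0)
Line 4: ['clean', 'paper'] (min_width=11, slack=2)
Line 5: ['stone', 'as'] (min_width=8, slack=5)
Line 6: ['picture'] (min_width=7, slack=6)
Line 7: ['valley', 'storm'] (min_width=12, slack=1)
Line 8: ['gentle', 'sand'] (min_width=11, slack=2)
Line 9: ['table', 'bread'] (min_width=11, slack=2)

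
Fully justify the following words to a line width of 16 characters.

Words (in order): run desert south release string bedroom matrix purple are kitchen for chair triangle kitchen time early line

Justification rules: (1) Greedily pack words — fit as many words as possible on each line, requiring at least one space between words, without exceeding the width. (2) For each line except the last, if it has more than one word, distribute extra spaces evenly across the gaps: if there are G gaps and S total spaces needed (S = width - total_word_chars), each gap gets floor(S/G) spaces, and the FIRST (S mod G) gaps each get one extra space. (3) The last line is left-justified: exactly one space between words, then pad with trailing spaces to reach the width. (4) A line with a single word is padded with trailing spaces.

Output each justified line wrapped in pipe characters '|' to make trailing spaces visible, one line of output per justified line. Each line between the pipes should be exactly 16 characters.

Line 1: ['run', 'desert', 'south'] (min_width=16, slack=0)
Line 2: ['release', 'string'] (min_width=14, slack=2)
Line 3: ['bedroom', 'matrix'] (min_width=14, slack=2)
Line 4: ['purple', 'are'] (min_width=10, slack=6)
Line 5: ['kitchen', 'for'] (min_width=11, slack=5)
Line 6: ['chair', 'triangle'] (min_width=14, slack=2)
Line 7: ['kitchen', 'time'] (min_width=12, slack=4)
Line 8: ['early', 'line'] (min_width=10, slack=6)

Answer: |run desert south|
|release   string|
|bedroom   matrix|
|purple       are|
|kitchen      for|
|chair   triangle|
|kitchen     time|
|early line      |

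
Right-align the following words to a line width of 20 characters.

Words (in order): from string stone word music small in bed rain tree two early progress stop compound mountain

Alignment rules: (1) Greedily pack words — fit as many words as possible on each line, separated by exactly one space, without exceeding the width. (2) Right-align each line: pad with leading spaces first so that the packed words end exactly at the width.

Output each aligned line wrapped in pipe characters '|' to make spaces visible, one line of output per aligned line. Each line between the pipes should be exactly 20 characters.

Line 1: ['from', 'string', 'stone'] (min_width=17, slack=3)
Line 2: ['word', 'music', 'small', 'in'] (min_width=19, slack=1)
Line 3: ['bed', 'rain', 'tree', 'two'] (min_width=17, slack=3)
Line 4: ['early', 'progress', 'stop'] (min_width=19, slack=1)
Line 5: ['compound', 'mountain'] (min_width=17, slack=3)

Answer: |   from string stone|
| word music small in|
|   bed rain tree two|
| early progress stop|
|   compound mountain|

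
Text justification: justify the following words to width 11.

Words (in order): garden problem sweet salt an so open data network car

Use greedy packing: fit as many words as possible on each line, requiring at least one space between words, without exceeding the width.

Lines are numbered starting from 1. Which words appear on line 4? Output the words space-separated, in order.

Line 1: ['garden'] (min_width=6, slack=5)
Line 2: ['problem'] (min_width=7, slack=4)
Line 3: ['sweet', 'salt'] (min_width=10, slack=1)
Line 4: ['an', 'so', 'open'] (min_width=10, slack=1)
Line 5: ['data'] (min_width=4, slack=7)
Line 6: ['network', 'car'] (min_width=11, slack=0)

Answer: an so open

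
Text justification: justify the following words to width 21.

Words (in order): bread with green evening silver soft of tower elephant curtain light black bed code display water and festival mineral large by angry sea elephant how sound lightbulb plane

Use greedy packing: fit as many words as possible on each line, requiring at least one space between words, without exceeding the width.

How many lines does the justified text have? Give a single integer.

Answer: 10

Derivation:
Line 1: ['bread', 'with', 'green'] (min_width=16, slack=5)
Line 2: ['evening', 'silver', 'soft'] (min_width=19, slack=2)
Line 3: ['of', 'tower', 'elephant'] (min_width=17, slack=4)
Line 4: ['curtain', 'light', 'black'] (min_width=19, slack=2)
Line 5: ['bed', 'code', 'display'] (min_width=16, slack=5)
Line 6: ['water', 'and', 'festival'] (min_width=18, slack=3)
Line 7: ['mineral', 'large', 'by'] (min_width=16, slack=5)
Line 8: ['angry', 'sea', 'elephant'] (min_width=18, slack=3)
Line 9: ['how', 'sound', 'lightbulb'] (min_width=19, slack=2)
Line 10: ['plane'] (min_width=5, slack=16)
Total lines: 10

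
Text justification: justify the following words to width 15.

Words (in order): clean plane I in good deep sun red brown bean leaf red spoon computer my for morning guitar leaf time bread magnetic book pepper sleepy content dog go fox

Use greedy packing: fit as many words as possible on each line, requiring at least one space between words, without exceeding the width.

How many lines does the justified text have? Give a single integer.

Answer: 12

Derivation:
Line 1: ['clean', 'plane', 'I'] (min_width=13, slack=2)
Line 2: ['in', 'good', 'deep'] (min_width=12, slack=3)
Line 3: ['sun', 'red', 'brown'] (min_width=13, slack=2)
Line 4: ['bean', 'leaf', 'red'] (min_width=13, slack=2)
Line 5: ['spoon', 'computer'] (min_width=14, slack=1)
Line 6: ['my', 'for', 'morning'] (min_width=14, slack=1)
Line 7: ['guitar', 'leaf'] (min_width=11, slack=4)
Line 8: ['time', 'bread'] (min_width=10, slack=5)
Line 9: ['magnetic', 'book'] (min_width=13, slack=2)
Line 10: ['pepper', 'sleepy'] (min_width=13, slack=2)
Line 11: ['content', 'dog', 'go'] (min_width=14, slack=1)
Line 12: ['fox'] (min_width=3, slack=12)
Total lines: 12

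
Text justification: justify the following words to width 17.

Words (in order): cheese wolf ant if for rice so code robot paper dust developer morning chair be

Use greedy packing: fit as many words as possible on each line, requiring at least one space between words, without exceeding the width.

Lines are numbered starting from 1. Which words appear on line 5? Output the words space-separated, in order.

Line 1: ['cheese', 'wolf', 'ant'] (min_width=15, slack=2)
Line 2: ['if', 'for', 'rice', 'so'] (min_width=14, slack=3)
Line 3: ['code', 'robot', 'paper'] (min_width=16, slack=1)
Line 4: ['dust', 'developer'] (min_width=14, slack=3)
Line 5: ['morning', 'chair', 'be'] (min_width=16, slack=1)

Answer: morning chair be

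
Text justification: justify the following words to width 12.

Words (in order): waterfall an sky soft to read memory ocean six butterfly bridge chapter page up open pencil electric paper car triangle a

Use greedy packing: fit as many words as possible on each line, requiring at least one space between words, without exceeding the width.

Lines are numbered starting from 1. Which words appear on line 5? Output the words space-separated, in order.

Answer: butterfly

Derivation:
Line 1: ['waterfall', 'an'] (min_width=12, slack=0)
Line 2: ['sky', 'soft', 'to'] (min_width=11, slack=1)
Line 3: ['read', 'memory'] (min_width=11, slack=1)
Line 4: ['ocean', 'six'] (min_width=9, slack=3)
Line 5: ['butterfly'] (min_width=9, slack=3)
Line 6: ['bridge'] (min_width=6, slack=6)
Line 7: ['chapter', 'page'] (min_width=12, slack=0)
Line 8: ['up', 'open'] (min_width=7, slack=5)
Line 9: ['pencil'] (min_width=6, slack=6)
Line 10: ['electric'] (min_width=8, slack=4)
Line 11: ['paper', 'car'] (min_width=9, slack=3)
Line 12: ['triangle', 'a'] (min_width=10, slack=2)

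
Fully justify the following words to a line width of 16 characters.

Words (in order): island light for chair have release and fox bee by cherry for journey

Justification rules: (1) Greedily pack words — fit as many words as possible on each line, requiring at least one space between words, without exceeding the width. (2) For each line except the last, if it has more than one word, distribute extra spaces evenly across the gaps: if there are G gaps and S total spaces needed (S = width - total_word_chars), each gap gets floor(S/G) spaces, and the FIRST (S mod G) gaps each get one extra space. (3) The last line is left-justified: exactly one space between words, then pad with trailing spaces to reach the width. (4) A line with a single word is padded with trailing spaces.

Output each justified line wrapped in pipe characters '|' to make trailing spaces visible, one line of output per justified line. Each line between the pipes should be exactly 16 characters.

Answer: |island light for|
|chair       have|
|release  and fox|
|bee   by  cherry|
|for journey     |

Derivation:
Line 1: ['island', 'light', 'for'] (min_width=16, slack=0)
Line 2: ['chair', 'have'] (min_width=10, slack=6)
Line 3: ['release', 'and', 'fox'] (min_width=15, slack=1)
Line 4: ['bee', 'by', 'cherry'] (min_width=13, slack=3)
Line 5: ['for', 'journey'] (min_width=11, slack=5)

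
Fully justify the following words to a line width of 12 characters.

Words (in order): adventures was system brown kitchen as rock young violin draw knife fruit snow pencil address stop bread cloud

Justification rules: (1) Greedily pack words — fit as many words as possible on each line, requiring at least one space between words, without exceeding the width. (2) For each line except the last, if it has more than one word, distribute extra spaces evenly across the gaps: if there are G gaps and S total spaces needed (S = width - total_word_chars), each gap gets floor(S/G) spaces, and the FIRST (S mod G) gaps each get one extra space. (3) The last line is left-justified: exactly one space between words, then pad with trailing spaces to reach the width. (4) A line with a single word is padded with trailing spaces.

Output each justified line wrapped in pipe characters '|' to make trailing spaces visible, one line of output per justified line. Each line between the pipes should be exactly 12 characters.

Line 1: ['adventures'] (min_width=10, slack=2)
Line 2: ['was', 'system'] (min_width=10, slack=2)
Line 3: ['brown'] (min_width=5, slack=7)
Line 4: ['kitchen', 'as'] (min_width=10, slack=2)
Line 5: ['rock', 'young'] (min_width=10, slack=2)
Line 6: ['violin', 'draw'] (min_width=11, slack=1)
Line 7: ['knife', 'fruit'] (min_width=11, slack=1)
Line 8: ['snow', 'pencil'] (min_width=11, slack=1)
Line 9: ['address', 'stop'] (min_width=12, slack=0)
Line 10: ['bread', 'cloud'] (min_width=11, slack=1)

Answer: |adventures  |
|was   system|
|brown       |
|kitchen   as|
|rock   young|
|violin  draw|
|knife  fruit|
|snow  pencil|
|address stop|
|bread cloud |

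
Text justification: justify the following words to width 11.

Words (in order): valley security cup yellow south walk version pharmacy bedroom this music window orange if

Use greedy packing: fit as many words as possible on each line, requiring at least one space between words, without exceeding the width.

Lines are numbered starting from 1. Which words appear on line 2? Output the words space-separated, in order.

Line 1: ['valley'] (min_width=6, slack=5)
Line 2: ['security'] (min_width=8, slack=3)
Line 3: ['cup', 'yellow'] (min_width=10, slack=1)
Line 4: ['south', 'walk'] (min_width=10, slack=1)
Line 5: ['version'] (min_width=7, slack=4)
Line 6: ['pharmacy'] (min_width=8, slack=3)
Line 7: ['bedroom'] (min_width=7, slack=4)
Line 8: ['this', 'music'] (min_width=10, slack=1)
Line 9: ['window'] (min_width=6, slack=5)
Line 10: ['orange', 'if'] (min_width=9, slack=2)

Answer: security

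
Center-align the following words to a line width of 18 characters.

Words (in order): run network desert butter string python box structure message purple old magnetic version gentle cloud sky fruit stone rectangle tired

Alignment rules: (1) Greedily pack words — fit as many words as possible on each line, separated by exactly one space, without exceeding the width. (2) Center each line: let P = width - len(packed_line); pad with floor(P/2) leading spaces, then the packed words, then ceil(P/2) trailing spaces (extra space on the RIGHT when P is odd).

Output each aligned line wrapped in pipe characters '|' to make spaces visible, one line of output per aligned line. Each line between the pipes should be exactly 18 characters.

Line 1: ['run', 'network', 'desert'] (min_width=18, slack=0)
Line 2: ['butter', 'string'] (min_width=13, slack=5)
Line 3: ['python', 'box'] (min_width=10, slack=8)
Line 4: ['structure', 'message'] (min_width=17, slack=1)
Line 5: ['purple', 'old'] (min_width=10, slack=8)
Line 6: ['magnetic', 'version'] (min_width=16, slack=2)
Line 7: ['gentle', 'cloud', 'sky'] (min_width=16, slack=2)
Line 8: ['fruit', 'stone'] (min_width=11, slack=7)
Line 9: ['rectangle', 'tired'] (min_width=15, slack=3)

Answer: |run network desert|
|  butter string   |
|    python box    |
|structure message |
|    purple old    |
| magnetic version |
| gentle cloud sky |
|   fruit stone    |
| rectangle tired  |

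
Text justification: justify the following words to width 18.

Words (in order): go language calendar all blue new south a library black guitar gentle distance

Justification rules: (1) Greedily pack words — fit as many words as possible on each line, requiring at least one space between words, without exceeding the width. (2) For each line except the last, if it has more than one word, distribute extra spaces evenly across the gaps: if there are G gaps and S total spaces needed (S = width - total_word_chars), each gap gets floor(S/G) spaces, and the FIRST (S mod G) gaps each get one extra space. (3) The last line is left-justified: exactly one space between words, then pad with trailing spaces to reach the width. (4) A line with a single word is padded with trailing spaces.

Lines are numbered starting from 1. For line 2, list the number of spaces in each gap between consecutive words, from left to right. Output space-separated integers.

Line 1: ['go', 'language'] (min_width=11, slack=7)
Line 2: ['calendar', 'all', 'blue'] (min_width=17, slack=1)
Line 3: ['new', 'south', 'a'] (min_width=11, slack=7)
Line 4: ['library', 'black'] (min_width=13, slack=5)
Line 5: ['guitar', 'gentle'] (min_width=13, slack=5)
Line 6: ['distance'] (min_width=8, slack=10)

Answer: 2 1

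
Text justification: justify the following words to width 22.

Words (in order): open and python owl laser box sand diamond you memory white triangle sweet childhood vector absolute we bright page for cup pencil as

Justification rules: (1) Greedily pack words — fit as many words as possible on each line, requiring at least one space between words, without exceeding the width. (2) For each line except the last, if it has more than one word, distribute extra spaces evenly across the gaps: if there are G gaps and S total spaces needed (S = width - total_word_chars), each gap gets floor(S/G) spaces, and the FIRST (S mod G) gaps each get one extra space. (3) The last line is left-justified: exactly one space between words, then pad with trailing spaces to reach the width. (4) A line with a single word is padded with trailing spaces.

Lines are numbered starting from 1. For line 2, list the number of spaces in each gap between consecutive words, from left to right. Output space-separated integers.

Answer: 1 1 1

Derivation:
Line 1: ['open', 'and', 'python', 'owl'] (min_width=19, slack=3)
Line 2: ['laser', 'box', 'sand', 'diamond'] (min_width=22, slack=0)
Line 3: ['you', 'memory', 'white'] (min_width=16, slack=6)
Line 4: ['triangle', 'sweet'] (min_width=14, slack=8)
Line 5: ['childhood', 'vector'] (min_width=16, slack=6)
Line 6: ['absolute', 'we', 'bright'] (min_width=18, slack=4)
Line 7: ['page', 'for', 'cup', 'pencil', 'as'] (min_width=22, slack=0)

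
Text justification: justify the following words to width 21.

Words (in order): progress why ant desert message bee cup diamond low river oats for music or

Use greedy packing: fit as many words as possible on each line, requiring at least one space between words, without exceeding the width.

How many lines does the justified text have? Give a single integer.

Answer: 4

Derivation:
Line 1: ['progress', 'why', 'ant'] (min_width=16, slack=5)
Line 2: ['desert', 'message', 'bee'] (min_width=18, slack=3)
Line 3: ['cup', 'diamond', 'low', 'river'] (min_width=21, slack=0)
Line 4: ['oats', 'for', 'music', 'or'] (min_width=17, slack=4)
Total lines: 4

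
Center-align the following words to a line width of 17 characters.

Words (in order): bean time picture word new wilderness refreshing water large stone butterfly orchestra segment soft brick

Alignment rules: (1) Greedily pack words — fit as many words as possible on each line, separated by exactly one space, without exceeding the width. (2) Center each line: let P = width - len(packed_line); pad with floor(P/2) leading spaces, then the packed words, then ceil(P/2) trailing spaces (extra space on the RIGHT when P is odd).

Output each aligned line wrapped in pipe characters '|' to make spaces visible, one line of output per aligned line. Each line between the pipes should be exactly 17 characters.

Line 1: ['bean', 'time', 'picture'] (min_width=17, slack=0)
Line 2: ['word', 'new'] (min_width=8, slack=9)
Line 3: ['wilderness'] (min_width=10, slack=7)
Line 4: ['refreshing', 'water'] (min_width=16, slack=1)
Line 5: ['large', 'stone'] (min_width=11, slack=6)
Line 6: ['butterfly'] (min_width=9, slack=8)
Line 7: ['orchestra', 'segment'] (min_width=17, slack=0)
Line 8: ['soft', 'brick'] (min_width=10, slack=7)

Answer: |bean time picture|
|    word new     |
|   wilderness    |
|refreshing water |
|   large stone   |
|    butterfly    |
|orchestra segment|
|   soft brick    |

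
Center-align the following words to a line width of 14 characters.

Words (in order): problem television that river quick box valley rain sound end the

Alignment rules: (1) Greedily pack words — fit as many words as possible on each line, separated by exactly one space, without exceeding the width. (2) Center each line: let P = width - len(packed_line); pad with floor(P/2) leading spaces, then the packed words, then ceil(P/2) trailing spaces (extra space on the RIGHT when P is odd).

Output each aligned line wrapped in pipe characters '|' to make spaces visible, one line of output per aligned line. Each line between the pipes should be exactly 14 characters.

Line 1: ['problem'] (min_width=7, slack=7)
Line 2: ['television'] (min_width=10, slack=4)
Line 3: ['that', 'river'] (min_width=10, slack=4)
Line 4: ['quick', 'box'] (min_width=9, slack=5)
Line 5: ['valley', 'rain'] (min_width=11, slack=3)
Line 6: ['sound', 'end', 'the'] (min_width=13, slack=1)

Answer: |   problem    |
|  television  |
|  that river  |
|  quick box   |
| valley rain  |
|sound end the |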